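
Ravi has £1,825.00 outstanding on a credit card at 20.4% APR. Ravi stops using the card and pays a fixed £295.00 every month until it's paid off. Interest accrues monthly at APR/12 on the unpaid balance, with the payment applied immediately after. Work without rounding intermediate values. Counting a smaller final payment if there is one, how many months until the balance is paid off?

Monthly rate r = 20.4%/12 = 1.7% = 0.017.
Recurrence: B ← B·(1+r) − £295.00.
Month 1: interest £31.02; balance after payment £1,561.03.
Month 2: interest £26.54; balance after payment £1,292.56.
Closed form: n = −ln(1 − rB₀/P)/ln(1+r) = −ln(0.89483)/ln(1.017) ≈ 6.592, so the balance reaches zero during payment 7.

7 payments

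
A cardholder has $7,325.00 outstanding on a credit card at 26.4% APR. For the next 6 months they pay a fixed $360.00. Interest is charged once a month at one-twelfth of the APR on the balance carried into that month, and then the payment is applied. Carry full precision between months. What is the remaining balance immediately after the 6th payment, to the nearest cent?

$6,064.32

Monthly rate r = 26.4%/12 = 2.2% = 0.022.
Each month: B ← B·(1+r) − $360.00.
Month 1: interest $161.15; balance after payment $7,126.15.
Month 2: interest $156.78; balance after payment $6,922.93.
Month 3: interest $152.30; balance after payment $6,715.23.
Month 4: interest $147.74; balance after payment $6,502.96.
Month 5: interest $143.07; balance after payment $6,286.03.
Month 6: interest $138.29; balance after payment $6,064.32.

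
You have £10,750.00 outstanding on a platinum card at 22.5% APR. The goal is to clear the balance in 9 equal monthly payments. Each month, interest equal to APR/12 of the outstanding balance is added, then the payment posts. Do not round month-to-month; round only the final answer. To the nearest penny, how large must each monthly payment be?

Monthly rate r = 22.5%/12 = 1.875% = 0.01875.
Level-payment amortization: P = B₀·r / (1 − (1+r)^(−n)) = 10750.00·0.01875 / (1 − 1.01875^(−9)).
Denominator 1 − (1+r)^(−9) = 0.153959011.
P = 201.562 / 0.153959011 ≈ 1309.20.

£1,309.20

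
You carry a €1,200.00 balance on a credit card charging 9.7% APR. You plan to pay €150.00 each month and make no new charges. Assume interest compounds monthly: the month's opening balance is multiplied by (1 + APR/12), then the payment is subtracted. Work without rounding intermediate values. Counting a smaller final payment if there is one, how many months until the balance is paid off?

Monthly rate r = 9.7%/12 = 0.808333% = 0.00808333.
Recurrence: B ← B·(1+r) − €150.00.
Month 1: interest €9.70; balance after payment €1,059.70.
Month 2: interest €8.57; balance after payment €918.27.
Closed form: n = −ln(1 − rB₀/P)/ln(1+r) = −ln(0.93533)/ln(1.00808) ≈ 8.304, so the balance reaches zero during payment 9.

9 payments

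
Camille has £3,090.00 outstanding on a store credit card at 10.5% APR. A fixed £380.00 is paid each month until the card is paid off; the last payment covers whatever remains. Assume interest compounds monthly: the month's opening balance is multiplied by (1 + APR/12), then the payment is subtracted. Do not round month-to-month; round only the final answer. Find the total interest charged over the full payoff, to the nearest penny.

Monthly rate r = 10.5%/12 = 0.875% = 0.00875.
Payoff takes n = ⌈−ln(1 − rB₀/P)/ln(1+r)⌉ = ⌈8.472⌉ = 9 payments; the last is £179.85.
Total paid = 8·£380.00 + £179.85 = £3,219.85.
Total interest = total paid − principal = £3,219.85 − £3,090.00 = £129.85.

£129.85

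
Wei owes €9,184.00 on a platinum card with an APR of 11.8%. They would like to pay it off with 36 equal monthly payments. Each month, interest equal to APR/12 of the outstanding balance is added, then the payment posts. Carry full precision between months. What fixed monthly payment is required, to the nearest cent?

Monthly rate r = 11.8%/12 = 0.983333% = 0.00983333.
Level-payment amortization: P = B₀·r / (1 − (1+r)^(−n)) = 9184.00·0.00983333 / (1 − 1.00983^(−36)).
Denominator 1 − (1+r)^(−36) = 0.296910319.
P = 90.3093 / 0.296910319 ≈ 304.16.

€304.16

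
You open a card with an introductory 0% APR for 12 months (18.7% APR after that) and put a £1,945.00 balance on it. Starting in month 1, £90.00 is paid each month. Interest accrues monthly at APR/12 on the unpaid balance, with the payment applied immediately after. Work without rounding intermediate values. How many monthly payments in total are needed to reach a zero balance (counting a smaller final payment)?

Promo months 1–12 at r₀ = 0%/12 = 0; months 13+ at r₁ = 18.7%/12 = 0.0155833.
After month 12 (no interest yet): B = £1,945.00 − 12·£90.00 = £865.00.
Then at r₁ with £90.00/mo: n₂ = −ln(1 − r₁·B/P)/ln(1+r₁) ≈ 10.49 → 11 more payments.

23 months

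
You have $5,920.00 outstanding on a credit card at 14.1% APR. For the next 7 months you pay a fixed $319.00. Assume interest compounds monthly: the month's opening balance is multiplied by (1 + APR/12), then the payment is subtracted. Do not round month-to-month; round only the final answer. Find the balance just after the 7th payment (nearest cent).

$4,111.15

Monthly rate r = 14.1%/12 = 1.175% = 0.01175.
Each month: B ← B·(1+r) − $319.00.
Month 1: interest $69.56; balance after payment $5,670.56.
Month 2: interest $66.63; balance after payment $5,418.19.
Month 3: interest $63.66; balance after payment $5,162.85.
Month 4: interest $60.66; balance after payment $4,904.52.
Month 5: interest $57.63; balance after payment $4,643.14.
Month 6: interest $54.56; balance after payment $4,378.70.
Month 7: interest $51.45; balance after payment $4,111.15.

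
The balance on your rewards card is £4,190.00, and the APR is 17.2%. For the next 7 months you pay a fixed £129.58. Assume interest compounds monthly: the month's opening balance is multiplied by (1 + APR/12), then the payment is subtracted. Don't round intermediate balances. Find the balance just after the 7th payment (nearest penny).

£3,681.90

Monthly rate r = 17.2%/12 = 1.43333% = 0.0143333.
Each month: B ← B·(1+r) − £129.58.
Month 1: interest £60.06; balance after payment £4,120.48.
Month 2: interest £59.06; balance after payment £4,049.96.
Month 3: interest £58.05; balance after payment £3,978.43.
Month 4: interest £57.02; balance after payment £3,905.87.
Month 5: interest £55.98; balance after payment £3,832.27.
Month 6: interest £54.93; balance after payment £3,757.62.
Month 7: interest £53.86; balance after payment £3,681.90.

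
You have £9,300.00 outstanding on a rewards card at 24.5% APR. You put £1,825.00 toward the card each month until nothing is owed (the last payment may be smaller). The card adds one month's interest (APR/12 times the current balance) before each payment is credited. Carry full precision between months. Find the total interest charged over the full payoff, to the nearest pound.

Monthly rate r = 24.5%/12 = 2.04167% = 0.0204167.
Payoff takes n = ⌈−ln(1 − rB₀/P)/ln(1+r)⌉ = ⌈5.436⌉ = 6 payments; the last is £799.65.
Total paid = 5·£1,825.00 + £799.65 = £9,924.65.
Total interest = total paid − principal = £9,924.65 − £9,300.00 = £624.65.

£625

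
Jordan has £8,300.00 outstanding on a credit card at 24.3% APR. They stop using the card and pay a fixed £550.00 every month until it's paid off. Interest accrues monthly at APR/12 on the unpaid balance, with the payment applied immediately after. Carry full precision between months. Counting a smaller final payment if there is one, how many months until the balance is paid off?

19 payments

Monthly rate r = 24.3%/12 = 2.025% = 0.02025.
Recurrence: B ← B·(1+r) − £550.00.
Month 1: interest £168.08; balance after payment £7,918.08.
Month 2: interest £160.34; balance after payment £7,528.42.
Closed form: n = −ln(1 − rB₀/P)/ln(1+r) = −ln(0.69441)/ln(1.02025) ≈ 18.191, so the balance reaches zero during payment 19.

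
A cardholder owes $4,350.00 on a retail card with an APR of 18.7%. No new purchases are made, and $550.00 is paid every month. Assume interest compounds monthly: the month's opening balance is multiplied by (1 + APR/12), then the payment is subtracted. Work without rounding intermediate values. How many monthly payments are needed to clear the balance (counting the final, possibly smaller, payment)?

Monthly rate r = 18.7%/12 = 1.55833% = 0.0155833.
Recurrence: B ← B·(1+r) − $550.00.
Month 1: interest $67.79; balance after payment $3,867.79.
Month 2: interest $60.27; balance after payment $3,378.06.
Closed form: n = −ln(1 − rB₀/P)/ln(1+r) = −ln(0.87675)/ln(1.01558) ≈ 8.506, so the balance reaches zero during payment 9.

9 payments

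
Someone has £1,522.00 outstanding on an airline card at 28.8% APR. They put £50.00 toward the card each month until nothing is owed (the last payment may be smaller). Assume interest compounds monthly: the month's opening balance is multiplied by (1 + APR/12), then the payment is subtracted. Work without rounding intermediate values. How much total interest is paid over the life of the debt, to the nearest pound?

£1,243

Monthly rate r = 28.8%/12 = 2.4% = 0.024.
Payoff takes n = ⌈−ln(1 − rB₀/P)/ln(1+r)⌉ = ⌈55.295⌉ = 56 payments; the last is £14.88.
Total paid = 55·£50.00 + £14.88 = £2,764.88.
Total interest = total paid − principal = £2,764.88 − £1,522.00 = £1,242.88.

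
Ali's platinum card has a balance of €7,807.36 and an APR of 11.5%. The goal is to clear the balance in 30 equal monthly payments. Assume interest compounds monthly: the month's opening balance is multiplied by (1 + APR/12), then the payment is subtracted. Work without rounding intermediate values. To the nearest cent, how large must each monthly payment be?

Monthly rate r = 11.5%/12 = 0.958333% = 0.00958333.
Level-payment amortization: P = B₀·r / (1 − (1+r)^(−n)) = 7807.36·0.00958333 / (1 − 1.00958^(−30)).
Denominator 1 − (1+r)^(−30) = 0.248835894.
P = 74.8205 / 0.248835894 ≈ 300.68.

€300.68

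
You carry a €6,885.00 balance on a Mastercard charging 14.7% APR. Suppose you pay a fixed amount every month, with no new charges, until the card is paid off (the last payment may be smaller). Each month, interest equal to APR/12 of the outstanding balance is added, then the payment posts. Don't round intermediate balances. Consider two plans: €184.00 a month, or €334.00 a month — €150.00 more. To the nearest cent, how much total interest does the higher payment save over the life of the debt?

Monthly rate r = 14.7%/12 = 1.225% = 0.01225.
At €184.00/mo: n = ⌈−ln(1 − rB₀/P)/ln(1+r)⌉ = 51 payments (last €66.83); total interest = total paid − €6,885.00 = €2,381.83.
At €334.00/mo: 24 payments (last €302.14); total interest €1,099.14.
Interest saved = €2,381.83 − €1,099.14 = €1,282.69.

€1,282.69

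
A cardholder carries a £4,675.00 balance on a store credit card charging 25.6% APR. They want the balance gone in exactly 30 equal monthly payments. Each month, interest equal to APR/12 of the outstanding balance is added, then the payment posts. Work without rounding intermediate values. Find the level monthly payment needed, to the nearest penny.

£212.58

Monthly rate r = 25.6%/12 = 2.13333% = 0.0213333.
Level-payment amortization: P = B₀·r / (1 − (1+r)^(−n)) = 4675.00·0.0213333 / (1 − 1.02133^(−30)).
Denominator 1 − (1+r)^(−30) = 0.469146344.
P = 99.7333 / 0.469146344 ≈ 212.58.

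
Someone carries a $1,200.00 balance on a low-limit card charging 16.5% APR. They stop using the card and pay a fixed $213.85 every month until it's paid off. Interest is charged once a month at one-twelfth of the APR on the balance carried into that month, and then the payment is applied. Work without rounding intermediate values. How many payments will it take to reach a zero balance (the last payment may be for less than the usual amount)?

6 payments

Monthly rate r = 16.5%/12 = 1.375% = 0.01375.
Recurrence: B ← B·(1+r) − $213.85.
Month 1: interest $16.50; balance after payment $1,002.65.
Month 2: interest $13.79; balance after payment $802.59.
Month 3: interest $11.04; balance after payment $599.77.
Month 4: interest $8.25; balance after payment $394.17.
Month 5: interest $5.42; balance after payment $185.74.
Month 6: interest $2.55; balance after payment $0.00.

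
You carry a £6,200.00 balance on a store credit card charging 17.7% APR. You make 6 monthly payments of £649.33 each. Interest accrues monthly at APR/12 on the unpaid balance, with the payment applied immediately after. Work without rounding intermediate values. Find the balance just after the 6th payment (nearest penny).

£2,726.83

Monthly rate r = 17.7%/12 = 1.475% = 0.01475.
Each month: B ← B·(1+r) − £649.33.
Month 1: interest £91.45; balance after payment £5,642.12.
Month 2: interest £83.22; balance after payment £5,076.01.
Month 3: interest £74.87; balance after payment £4,501.55.
Month 4: interest £66.40; balance after payment £3,918.62.
Month 5: interest £57.80; balance after payment £3,327.09.
Month 6: interest £49.07; balance after payment £2,726.83.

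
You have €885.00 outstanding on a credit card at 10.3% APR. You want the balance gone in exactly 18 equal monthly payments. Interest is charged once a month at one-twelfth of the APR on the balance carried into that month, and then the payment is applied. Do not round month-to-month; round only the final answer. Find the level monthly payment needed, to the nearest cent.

€53.27

Monthly rate r = 10.3%/12 = 0.858333% = 0.00858333.
Level-payment amortization: P = B₀·r / (1 − (1+r)^(−n)) = 885.00·0.00858333 / (1 − 1.00858^(−18)).
Denominator 1 − (1+r)^(−18) = 0.142591411.
P = 7.59625 / 0.142591411 ≈ 53.27.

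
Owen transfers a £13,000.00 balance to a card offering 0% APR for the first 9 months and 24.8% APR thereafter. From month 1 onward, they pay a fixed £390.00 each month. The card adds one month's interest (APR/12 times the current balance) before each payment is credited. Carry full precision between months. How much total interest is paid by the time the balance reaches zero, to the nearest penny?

Promo months 1–9 at r₀ = 0%/12 = 0; months 10+ at r₁ = 24.8%/12 = 0.0206667.
After month 9 (no interest yet): B = £13,000.00 − 9·£390.00 = £9,490.00.
Then at r₁ with £390.00/mo: n₂ = −ln(1 − r₁·B/P)/ln(1+r₁) ≈ 34.17 → 35 more payments.
Total paid = 43·£390.00 + £66.09 = £16,836.09; interest = £16,836.09 − £13,000.00 = £3,836.09.

£3,836.09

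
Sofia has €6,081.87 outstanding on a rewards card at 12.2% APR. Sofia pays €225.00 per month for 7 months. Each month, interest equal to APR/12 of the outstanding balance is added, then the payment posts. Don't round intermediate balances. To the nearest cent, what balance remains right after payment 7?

€4,904.26

Monthly rate r = 12.2%/12 = 1.01667% = 0.0101667.
Each month: B ← B·(1+r) − €225.00.
Month 1: interest €61.83; balance after payment €5,918.70.
Month 2: interest €60.17; balance after payment €5,753.88.
Month 3: interest €58.50; balance after payment €5,587.37.
Month 4: interest €56.80; balance after payment €5,419.18.
Month 5: interest €55.09; balance after payment €5,249.27.
Month 6: interest €53.37; balance after payment €5,077.64.
Month 7: interest €51.62; balance after payment €4,904.26.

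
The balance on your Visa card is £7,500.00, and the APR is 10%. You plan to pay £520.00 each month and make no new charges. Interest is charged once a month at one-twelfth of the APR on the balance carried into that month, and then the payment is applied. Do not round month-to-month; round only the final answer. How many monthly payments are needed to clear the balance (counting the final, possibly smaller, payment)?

16 payments

Monthly rate r = 10%/12 = 0.833333% = 0.00833333.
Recurrence: B ← B·(1+r) − £520.00.
Month 1: interest £62.50; balance after payment £7,042.50.
Month 2: interest £58.69; balance after payment £6,581.19.
Closed form: n = −ln(1 − rB₀/P)/ln(1+r) = −ln(0.87981)/ln(1.00833) ≈ 15.430, so the balance reaches zero during payment 16.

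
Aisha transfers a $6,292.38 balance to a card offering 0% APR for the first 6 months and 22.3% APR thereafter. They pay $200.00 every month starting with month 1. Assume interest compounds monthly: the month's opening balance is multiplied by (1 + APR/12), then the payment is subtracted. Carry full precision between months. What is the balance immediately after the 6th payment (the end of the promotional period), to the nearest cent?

Promo months 1–6 at r₀ = 0%/12 = 0; months 7+ at r₁ = 22.3%/12 = 0.0185833.
After month 6 (no interest yet): B = $6,292.38 − 6·$200.00 = $5,092.38.

$5,092.38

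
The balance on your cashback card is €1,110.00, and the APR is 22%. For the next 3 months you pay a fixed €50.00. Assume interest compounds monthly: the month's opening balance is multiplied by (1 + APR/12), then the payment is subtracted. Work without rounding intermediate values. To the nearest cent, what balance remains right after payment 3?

€1,019.41

Monthly rate r = 22%/12 = 1.83333% = 0.0183333.
Each month: B ← B·(1+r) − €50.00.
Month 1: interest €20.35; balance after payment €1,080.35.
Month 2: interest €19.81; balance after payment €1,050.16.
Month 3: interest €19.25; balance after payment €1,019.41.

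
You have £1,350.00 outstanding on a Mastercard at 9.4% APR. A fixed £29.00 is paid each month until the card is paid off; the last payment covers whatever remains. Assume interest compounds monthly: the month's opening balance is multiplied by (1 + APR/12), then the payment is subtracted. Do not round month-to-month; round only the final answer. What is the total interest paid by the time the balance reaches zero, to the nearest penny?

Monthly rate r = 9.4%/12 = 0.783333% = 0.00783333.
Payoff takes n = ⌈−ln(1 − rB₀/P)/ln(1+r)⌉ = ⌈58.131⌉ = 59 payments; the last is £3.82.
Total paid = 58·£29.00 + £3.82 = £1,685.82.
Total interest = total paid − principal = £1,685.82 − £1,350.00 = £335.82.

£335.82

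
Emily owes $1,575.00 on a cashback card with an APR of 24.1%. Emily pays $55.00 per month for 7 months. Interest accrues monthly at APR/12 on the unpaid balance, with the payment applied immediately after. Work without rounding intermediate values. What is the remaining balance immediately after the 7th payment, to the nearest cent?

$1,401.23

Monthly rate r = 24.1%/12 = 2.00833% = 0.0200833.
Each month: B ← B·(1+r) − $55.00.
Month 1: interest $31.63; balance after payment $1,551.63.
Month 2: interest $31.16; balance after payment $1,527.79.
Month 3: interest $30.68; balance after payment $1,503.48.
Month 4: interest $30.19; balance after payment $1,478.67.
Month 5: interest $29.70; balance after payment $1,453.37.
Month 6: interest $29.19; balance after payment $1,427.56.
Month 7: interest $28.67; balance after payment $1,401.23.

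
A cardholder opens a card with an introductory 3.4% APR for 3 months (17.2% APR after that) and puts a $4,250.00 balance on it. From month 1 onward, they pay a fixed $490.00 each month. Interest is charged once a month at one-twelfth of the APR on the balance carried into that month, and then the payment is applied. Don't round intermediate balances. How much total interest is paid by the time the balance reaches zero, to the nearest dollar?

$176

Promo months 1–3 at r₀ = 3.4%/12 = 0.00283333; months 4+ at r₁ = 17.2%/12 = 0.0143333.
After month 3: iterate B ← B·(1+r₀) − $490.00 for 3 months → $2,812.06.
Then at r₁ with $490.00/mo: n₂ = −ln(1 − r₁·B/P)/ln(1+r₁) ≈ 6.03 → 7 more payments.
Total paid = 9·$490.00 + $15.56 = $4,425.56; interest = $4,425.56 − $4,250.00 = $175.56.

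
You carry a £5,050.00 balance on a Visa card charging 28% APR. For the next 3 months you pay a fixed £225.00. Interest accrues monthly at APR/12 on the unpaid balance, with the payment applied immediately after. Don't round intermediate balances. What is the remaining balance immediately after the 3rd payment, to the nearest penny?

£4,720.94

Monthly rate r = 28%/12 = 2.33333% = 0.0233333.
Each month: B ← B·(1+r) − £225.00.
Month 1: interest £117.83; balance after payment £4,942.83.
Month 2: interest £115.33; balance after payment £4,833.17.
Month 3: interest £112.77; balance after payment £4,720.94.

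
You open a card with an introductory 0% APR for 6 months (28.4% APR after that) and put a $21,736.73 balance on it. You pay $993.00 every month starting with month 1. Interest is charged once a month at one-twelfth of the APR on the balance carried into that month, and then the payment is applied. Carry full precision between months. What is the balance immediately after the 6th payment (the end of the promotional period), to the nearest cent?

$15,778.73

Promo months 1–6 at r₀ = 0%/12 = 0; months 7+ at r₁ = 28.4%/12 = 0.0236667.
After month 6 (no interest yet): B = $21,736.73 − 6·$993.00 = $15,778.73.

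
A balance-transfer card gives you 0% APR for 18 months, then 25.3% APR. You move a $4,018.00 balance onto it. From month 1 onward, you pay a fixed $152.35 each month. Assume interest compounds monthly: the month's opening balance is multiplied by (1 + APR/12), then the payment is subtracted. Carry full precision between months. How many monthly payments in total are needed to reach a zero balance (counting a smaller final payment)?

Promo months 1–18 at r₀ = 0%/12 = 0; months 19+ at r₁ = 25.3%/12 = 0.0210833.
After month 18 (no interest yet): B = $4,018.00 − 18·$152.35 = $1,275.70.
Then at r₁ with $152.35/mo: n₂ = −ln(1 − r₁·B/P)/ln(1+r₁) ≈ 9.31 → 10 more payments.

28 payments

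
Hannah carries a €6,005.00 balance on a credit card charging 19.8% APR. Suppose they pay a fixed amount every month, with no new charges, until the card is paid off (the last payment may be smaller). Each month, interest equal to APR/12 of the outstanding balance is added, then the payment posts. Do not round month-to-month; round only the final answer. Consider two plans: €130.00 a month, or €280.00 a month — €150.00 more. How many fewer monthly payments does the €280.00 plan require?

Monthly rate r = 19.8%/12 = 1.65% = 0.0165.
At €130.00/mo: n = ⌈−ln(1 − rB₀/P)/ln(1+r)⌉ = 88 payments (last €98.90); total interest = total paid − €6,005.00 = €5,403.90.
At €280.00/mo: 27 payments (last €192.96); total interest €1,467.96.
Payments saved = 88 − 27 = 61.

61 fewer payments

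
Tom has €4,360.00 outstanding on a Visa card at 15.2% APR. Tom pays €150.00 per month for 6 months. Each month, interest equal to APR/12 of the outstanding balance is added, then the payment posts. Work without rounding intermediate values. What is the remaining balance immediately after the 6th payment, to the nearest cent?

Monthly rate r = 15.2%/12 = 1.26667% = 0.0126667.
Each month: B ← B·(1+r) − €150.00.
Month 1: interest €55.23; balance after payment €4,265.23.
Month 2: interest €54.03; balance after payment €4,169.25.
Month 3: interest €52.81; balance after payment €4,072.06.
Month 4: interest €51.58; balance after payment €3,973.64.
Month 5: interest €50.33; balance after payment €3,873.98.
Month 6: interest €49.07; balance after payment €3,773.05.

€3,773.05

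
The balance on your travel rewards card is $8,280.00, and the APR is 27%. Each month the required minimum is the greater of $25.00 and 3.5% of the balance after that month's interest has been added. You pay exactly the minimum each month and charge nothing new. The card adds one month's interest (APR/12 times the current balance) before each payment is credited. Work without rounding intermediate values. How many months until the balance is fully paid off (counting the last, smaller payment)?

Monthly rate r = 27%/12 = 2.25% = 0.0225.
While 3.5% of the post-interest balance exceeds $25.00, each month B ← (B·(1+r))·(1 − 0.035), i.e. B shrinks by the factor (1+r)·0.965 = 0.98671.
This holds for months 1–185. Entering month 186 the balance is $697.10; 3.5% of the post-interest balance is now below $25.00, so the flat $25.00 minimum applies from here.
From month 186 a fixed $25.00 at rate r clears $697.10 in 45 more payments. Total: 185 + 45 = 230 months.

230 months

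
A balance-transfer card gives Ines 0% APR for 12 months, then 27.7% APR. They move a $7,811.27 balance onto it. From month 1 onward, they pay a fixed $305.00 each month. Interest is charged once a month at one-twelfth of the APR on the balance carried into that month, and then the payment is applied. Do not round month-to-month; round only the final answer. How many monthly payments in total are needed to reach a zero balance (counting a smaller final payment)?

Promo months 1–12 at r₀ = 0%/12 = 0; months 13+ at r₁ = 27.7%/12 = 0.0230833.
After month 12 (no interest yet): B = $7,811.27 − 12·$305.00 = $4,151.27.
Then at r₁ with $305.00/mo: n₂ = −ln(1 − r₁·B/P)/ln(1+r₁) ≈ 16.53 → 17 more payments.

29 payments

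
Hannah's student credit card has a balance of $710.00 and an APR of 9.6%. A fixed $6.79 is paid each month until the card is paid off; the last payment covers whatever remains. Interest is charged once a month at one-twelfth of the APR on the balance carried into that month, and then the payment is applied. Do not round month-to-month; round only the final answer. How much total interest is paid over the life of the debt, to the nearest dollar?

$833

Monthly rate r = 9.6%/12 = 0.8% = 0.008.
Payoff takes n = ⌈−ln(1 − rB₀/P)/ln(1+r)⌉ = ⌈227.291⌉ = 228 payments; the last is $1.98.
Total paid = 227·$6.79 + $1.98 = $1,543.31.
Total interest = total paid − principal = $1,543.31 − $710.00 = $833.31.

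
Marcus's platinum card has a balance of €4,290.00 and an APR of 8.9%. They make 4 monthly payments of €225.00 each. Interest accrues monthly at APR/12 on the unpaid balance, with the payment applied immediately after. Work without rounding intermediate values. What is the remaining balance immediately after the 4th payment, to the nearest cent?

Monthly rate r = 8.9%/12 = 0.741667% = 0.00741667.
Each month: B ← B·(1+r) − €225.00.
Month 1: interest €31.82; balance after payment €4,096.82.
Month 2: interest €30.38; balance after payment €3,902.20.
Month 3: interest €28.94; balance after payment €3,706.14.
Month 4: interest €27.49; balance after payment €3,508.63.

€3,508.63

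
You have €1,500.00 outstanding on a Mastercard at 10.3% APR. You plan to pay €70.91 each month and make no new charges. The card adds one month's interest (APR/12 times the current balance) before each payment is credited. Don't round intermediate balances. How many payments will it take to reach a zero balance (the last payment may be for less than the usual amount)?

24 payments

Monthly rate r = 10.3%/12 = 0.858333% = 0.00858333.
Recurrence: B ← B·(1+r) − €70.91.
Month 1: interest €12.88; balance after payment €1,441.96.
Month 2: interest €12.38; balance after payment €1,383.43.
Closed form: n = −ln(1 − rB₀/P)/ln(1+r) = −ln(0.81843)/ln(1.00858) ≈ 23.444, so the balance reaches zero during payment 24.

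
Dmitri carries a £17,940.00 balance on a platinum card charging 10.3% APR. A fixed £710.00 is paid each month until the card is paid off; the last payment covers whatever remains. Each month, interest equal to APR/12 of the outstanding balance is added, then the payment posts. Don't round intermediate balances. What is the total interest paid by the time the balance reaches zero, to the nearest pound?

Monthly rate r = 10.3%/12 = 0.858333% = 0.00858333.
Payoff takes n = ⌈−ln(1 − rB₀/P)/ln(1+r)⌉ = ⌈28.604⌉ = 29 payments; the last is £429.54.
Total paid = 28·£710.00 + £429.54 = £20,309.54.
Total interest = total paid − principal = £20,309.54 − £17,940.00 = £2,369.54.

£2,370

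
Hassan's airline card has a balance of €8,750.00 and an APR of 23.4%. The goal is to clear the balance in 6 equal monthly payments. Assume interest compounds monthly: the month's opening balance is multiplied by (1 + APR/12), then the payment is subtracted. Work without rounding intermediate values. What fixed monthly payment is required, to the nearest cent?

Monthly rate r = 23.4%/12 = 1.95% = 0.0195.
Level-payment amortization: P = B₀·r / (1 − (1+r)^(−n)) = 8750.00·0.0195 / (1 − 1.0195^(−6)).
Denominator 1 − (1+r)^(−6) = 0.109412451.
P = 170.625 / 0.109412451 ≈ 1559.47.

€1,559.47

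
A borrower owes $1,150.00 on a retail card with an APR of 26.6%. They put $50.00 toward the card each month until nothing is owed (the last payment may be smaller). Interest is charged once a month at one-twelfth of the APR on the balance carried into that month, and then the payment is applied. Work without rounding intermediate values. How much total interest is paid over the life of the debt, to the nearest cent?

Monthly rate r = 26.6%/12 = 2.21667% = 0.0221667.
Payoff takes n = ⌈−ln(1 − rB₀/P)/ln(1+r)⌉ = ⌈32.521⌉ = 33 payments; the last is $26.19.
Total paid = 32·$50.00 + $26.19 = $1,626.19.
Total interest = total paid − principal = $1,626.19 − $1,150.00 = $476.19.

$476.19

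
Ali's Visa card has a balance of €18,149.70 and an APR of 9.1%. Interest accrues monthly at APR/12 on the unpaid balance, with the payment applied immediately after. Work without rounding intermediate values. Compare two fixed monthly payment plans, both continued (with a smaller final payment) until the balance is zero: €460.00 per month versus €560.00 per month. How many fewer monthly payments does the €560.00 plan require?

Monthly rate r = 9.1%/12 = 0.758333% = 0.00758333.
At €460.00/mo: n = ⌈−ln(1 − rB₀/P)/ln(1+r)⌉ = 48 payments (last €28.76); total interest = total paid − €18,149.70 = €3,499.06.
At €560.00/mo: 38 payments (last €188.95); total interest €2,759.25.
Payments saved = 48 − 38 = 10.

10 fewer payments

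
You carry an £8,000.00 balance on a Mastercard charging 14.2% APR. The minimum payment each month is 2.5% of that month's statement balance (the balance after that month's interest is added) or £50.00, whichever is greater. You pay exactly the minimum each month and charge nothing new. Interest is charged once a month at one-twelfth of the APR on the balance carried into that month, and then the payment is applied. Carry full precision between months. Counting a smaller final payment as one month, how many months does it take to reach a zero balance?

157 months

Monthly rate r = 14.2%/12 = 1.18333% = 0.0118333.
While 2.5% of the post-interest balance exceeds £50.00, each month B ← (B·(1+r))·(1 − 0.025), i.e. B shrinks by the factor (1+r)·0.975 = 0.98654.
This holds for months 1–104. Entering month 105 the balance is £1,953.91; 2.5% of the post-interest balance is now below £50.00, so the flat £50.00 minimum applies from here.
From month 105 a fixed £50.00 at rate r clears £1,953.91 in 53 more payments. Total: 104 + 53 = 157 months.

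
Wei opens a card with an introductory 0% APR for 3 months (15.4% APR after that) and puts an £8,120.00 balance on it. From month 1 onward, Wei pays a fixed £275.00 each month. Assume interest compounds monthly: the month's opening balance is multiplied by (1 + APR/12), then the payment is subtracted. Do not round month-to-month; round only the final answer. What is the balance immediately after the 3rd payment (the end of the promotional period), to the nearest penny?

Promo months 1–3 at r₀ = 0%/12 = 0; months 4+ at r₁ = 15.4%/12 = 0.0128333.
After month 3 (no interest yet): B = £8,120.00 − 3·£275.00 = £7,295.00.

£7,295.00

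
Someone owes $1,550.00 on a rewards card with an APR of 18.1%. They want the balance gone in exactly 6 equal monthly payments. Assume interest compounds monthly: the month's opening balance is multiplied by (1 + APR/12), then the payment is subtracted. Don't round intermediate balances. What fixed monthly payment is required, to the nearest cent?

$272.14

Monthly rate r = 18.1%/12 = 1.50833% = 0.0150833.
Level-payment amortization: P = B₀·r / (1 − (1+r)^(−n)) = 1550.00·0.0150833 / (1 − 1.01508^(−6)).
Denominator 1 − (1+r)^(−6) = 0.0859081914.
P = 23.3792 / 0.0859081914 ≈ 272.14.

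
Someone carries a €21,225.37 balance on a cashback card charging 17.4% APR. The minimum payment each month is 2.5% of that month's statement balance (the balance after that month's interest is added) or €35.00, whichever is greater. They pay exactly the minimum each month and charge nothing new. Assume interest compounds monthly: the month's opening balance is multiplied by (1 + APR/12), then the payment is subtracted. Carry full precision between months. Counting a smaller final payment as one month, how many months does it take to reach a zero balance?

Monthly rate r = 17.4%/12 = 1.45% = 0.0145.
While 2.5% of the post-interest balance exceeds €35.00, each month B ← (B·(1+r))·(1 − 0.025), i.e. B shrinks by the factor (1+r)·0.975 = 0.98914.
This holds for months 1–251. Entering month 252 the balance is €1,368.61; 2.5% of the post-interest balance is now below €35.00, so the flat €35.00 minimum applies from here.
From month 252 a fixed €35.00 at rate r clears €1,368.61 in 59 more payments. Total: 251 + 59 = 310 months.

310 months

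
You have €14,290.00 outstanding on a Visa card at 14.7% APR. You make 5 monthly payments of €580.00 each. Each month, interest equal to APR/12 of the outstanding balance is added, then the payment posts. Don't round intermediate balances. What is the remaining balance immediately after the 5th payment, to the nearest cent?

€12,215.05

Monthly rate r = 14.7%/12 = 1.225% = 0.01225.
Each month: B ← B·(1+r) − €580.00.
Month 1: interest €175.05; balance after payment €13,885.05.
Month 2: interest €170.09; balance after payment €13,475.14.
Month 3: interest €165.07; balance after payment €13,060.21.
Month 4: interest €159.99; balance after payment €12,640.20.
Month 5: interest €154.84; balance after payment €12,215.05.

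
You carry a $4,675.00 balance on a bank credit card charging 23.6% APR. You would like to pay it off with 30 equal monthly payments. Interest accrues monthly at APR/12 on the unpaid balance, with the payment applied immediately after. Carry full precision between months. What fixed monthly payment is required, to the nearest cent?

$207.78

Monthly rate r = 23.6%/12 = 1.96667% = 0.0196667.
Level-payment amortization: P = B₀·r / (1 − (1+r)^(−n)) = 4675.00·0.0196667 / (1 − 1.01967^(−30)).
Denominator 1 − (1+r)^(−30) = 0.442489139.
P = 91.9417 / 0.442489139 ≈ 207.78.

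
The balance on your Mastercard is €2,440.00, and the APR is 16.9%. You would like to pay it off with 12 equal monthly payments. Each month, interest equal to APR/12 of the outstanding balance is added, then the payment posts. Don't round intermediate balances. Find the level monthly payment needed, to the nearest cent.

Monthly rate r = 16.9%/12 = 1.40833% = 0.0140833.
Level-payment amortization: P = B₀·r / (1 − (1+r)^(−n)) = 2440.00·0.0140833 / (1 − 1.01408^(−12)).
Denominator 1 − (1+r)^(−12) = 0.154494846.
P = 34.3633 / 0.154494846 ≈ 222.42.

€222.42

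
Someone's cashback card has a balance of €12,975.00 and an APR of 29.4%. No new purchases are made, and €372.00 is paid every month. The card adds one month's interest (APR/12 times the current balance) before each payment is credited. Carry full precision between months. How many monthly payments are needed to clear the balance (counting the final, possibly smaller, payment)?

Monthly rate r = 29.4%/12 = 2.45% = 0.0245.
Recurrence: B ← B·(1+r) − €372.00.
Month 1: interest €317.89; balance after payment €12,920.89.
Month 2: interest €316.56; balance after payment €12,865.45.
Closed form: n = −ln(1 − rB₀/P)/ln(1+r) = −ln(0.14546)/ln(1.0245) ≈ 79.647, so the balance reaches zero during payment 80.

80 months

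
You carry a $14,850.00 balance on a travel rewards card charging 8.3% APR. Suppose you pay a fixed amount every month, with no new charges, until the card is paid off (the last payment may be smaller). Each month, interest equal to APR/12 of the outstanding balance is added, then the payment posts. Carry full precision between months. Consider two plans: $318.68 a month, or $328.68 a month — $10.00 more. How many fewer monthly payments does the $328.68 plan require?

Monthly rate r = 8.3%/12 = 0.691667% = 0.00691667.
At $318.68/mo: n = ⌈−ln(1 − rB₀/P)/ln(1+r)⌉ = 57 payments (last $141.73); total interest = total paid − $14,850.00 = $3,137.81.
At $328.68/mo: 55 payments (last $118.48); total interest $3,017.20.
Payments saved = 57 − 55 = 2.

2 fewer payments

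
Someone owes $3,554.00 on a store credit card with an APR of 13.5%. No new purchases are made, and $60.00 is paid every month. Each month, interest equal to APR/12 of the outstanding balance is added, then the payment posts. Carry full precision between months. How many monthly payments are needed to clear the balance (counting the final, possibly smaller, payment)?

99 months

Monthly rate r = 13.5%/12 = 1.125% = 0.01125.
Recurrence: B ← B·(1+r) − $60.00.
Month 1: interest $39.98; balance after payment $3,533.98.
Month 2: interest $39.76; balance after payment $3,513.74.
Closed form: n = −ln(1 − rB₀/P)/ln(1+r) = −ln(0.33362)/ln(1.01125) ≈ 98.125, so the balance reaches zero during payment 99.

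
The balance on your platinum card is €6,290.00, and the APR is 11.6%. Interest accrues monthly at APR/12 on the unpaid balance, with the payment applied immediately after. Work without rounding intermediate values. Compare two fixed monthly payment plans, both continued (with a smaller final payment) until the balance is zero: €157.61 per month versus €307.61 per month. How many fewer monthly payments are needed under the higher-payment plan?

28 fewer payments

Monthly rate r = 11.6%/12 = 0.966667% = 0.00966667.
At €157.61/mo: n = ⌈−ln(1 − rB₀/P)/ln(1+r)⌉ = 51 payments (last €104.95); total interest = total paid − €6,290.00 = €1,695.45.
At €307.61/mo: 23 payments (last €274.56); total interest €751.98.
Payments saved = 51 − 23 = 28.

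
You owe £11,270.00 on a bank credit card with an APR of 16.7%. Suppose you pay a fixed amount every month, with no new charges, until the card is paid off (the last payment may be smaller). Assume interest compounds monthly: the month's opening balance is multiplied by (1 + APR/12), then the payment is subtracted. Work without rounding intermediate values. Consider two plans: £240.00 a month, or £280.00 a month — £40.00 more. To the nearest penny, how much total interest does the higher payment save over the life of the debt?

£1,765.67

Monthly rate r = 16.7%/12 = 1.39167% = 0.0139167.
At £240.00/mo: n = ⌈−ln(1 − rB₀/P)/ln(1+r)⌉ = 77 payments (last £165.46); total interest = total paid − £11,270.00 = £7,135.46.
At £280.00/mo: 60 payments (last £119.79); total interest £5,369.79.
Interest saved = £7,135.46 − £5,369.79 = £1,765.67.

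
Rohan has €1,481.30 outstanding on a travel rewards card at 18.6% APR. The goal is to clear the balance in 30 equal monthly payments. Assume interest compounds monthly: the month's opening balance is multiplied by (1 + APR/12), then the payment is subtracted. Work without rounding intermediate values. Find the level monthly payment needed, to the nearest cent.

€62.12

Monthly rate r = 18.6%/12 = 1.55% = 0.0155.
Level-payment amortization: P = B₀·r / (1 − (1+r)^(−n)) = 1481.30·0.0155 / (1 − 1.0155^(−30)).
Denominator 1 − (1+r)^(−30) = 0.369620375.
P = 22.9602 / 0.369620375 ≈ 62.12.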